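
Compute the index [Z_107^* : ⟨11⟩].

The order of 11 must divide φ(107) = 107 − 1 = 106 = 2 · 53.
Divisors of 106: 1, 2, 53, 106.
Compute 11^d (mod 107) for the divisors d until we hit 1:
11^1 ≡ 11
11^2 ≡ 14
11^53 ≡ 1
Thus |⟨11⟩| = ord(11) = 53.
Index = |(Z/107Z)^×| / |⟨11⟩| = 106 / 53 = 2.

2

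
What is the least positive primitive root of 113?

3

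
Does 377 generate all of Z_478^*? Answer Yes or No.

φ(478) = φ(2)·φ(239) = 1·238 = 238 = 2 · 7 · 17.
377 is a primitive root mod 478 iff 377^(φ(478)/q) ≢ 1 for every prime q | φ(478), i.e. q ∈ {2, 7, 17}.
377^119 ≡ 477 (mod 478)  [q = 2: ≢ 1 ✓]
377^34 ≡ 1 (mod 478)  [q = 7: ≡ 1 ✗]
377^14 ≡ 367 (mod 478)  [q = 17: ≢ 1 ✓]
Since 377^34 ≡ 1, the order of 377 divides 34 < 238, so 377 is not a primitive root.

No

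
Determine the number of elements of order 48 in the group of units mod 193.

φ(193) = 193 − 1 = 192 = 2^6 · 3.
Since (Z/193Z)^× is cyclic of order 192, the number of elements of order d is φ(d) when d | 192 and 0 otherwise.
48 = 2^4 · 3 divides 192, and φ(48) = 16.

16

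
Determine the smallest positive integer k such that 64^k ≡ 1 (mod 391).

44

The order of 64 must divide φ(391) = φ(17·23) = (17−1)·(23−1) = 16·22 = 352 = 2^5 · 11.
Divisors of 352: 1, 2, 4, 8, 11, 16, 22, 32, 44, 88, 176, 352.
Test each divisor d:
64^1 ≡ 64 (mod 391)
64^2 ≡ 186 (mod 391)
64^4 ≡ 188 (mod 391)
64^8 ≡ 154 (mod 391)
64^11 ≡ 208 (mod 391)
64^16 ≡ 256 (mod 391)
64^22 ≡ 254 (mod 391)
64^32 ≡ 239 (mod 391)
64^44 ≡ 1 (mod 391) ✓
Hence ord(64) = 44.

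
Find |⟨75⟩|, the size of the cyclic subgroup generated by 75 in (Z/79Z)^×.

78

By Lagrange's theorem, ord_79(75) divides φ(79) = 79 − 1 = 78 = 2 · 3 · 13.
Divisors of 78: 1, 2, 3, 6, 13, 26, 39, 78.
Test each divisor d:
75^1 ≡ 75 (mod 79)
75^2 ≡ 16 (mod 79)
75^3 ≡ 15 (mod 79)
75^6 ≡ 67 (mod 79)
75^13 ≡ 56 (mod 79)
75^26 ≡ 55 (mod 79)
75^39 ≡ 78 (mod 79)
75^78 ≡ 1 (mod 79) ✓
So ord_79(75) = 78.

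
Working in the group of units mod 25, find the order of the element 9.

Since 9 ∈ (Z/25Z)^×, its order divides φ(25) = φ(5^2) = 5·(5−1) = 20 = 2^2 · 5.
Divisors of 20: 1, 2, 4, 5, 10, 20.
Check 9^d mod 25 for each divisor in increasing order:
9^1 ≡ 9 (mod 25)
9^2 ≡ 6 (mod 25)
9^4 ≡ 11 (mod 25)
9^5 ≡ 24 (mod 25)
9^10 ≡ 1 (mod 25) ✓
Therefore the multiplicative order of 9 modulo 25 is 10.

10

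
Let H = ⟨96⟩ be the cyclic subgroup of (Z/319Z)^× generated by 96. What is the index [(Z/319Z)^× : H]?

ord(96) | φ(319) = φ(11·29) = (11−1)·(29−1) = 10·28 = 280 = 2^3 · 5 · 7.
Divisors of 280: 1, 2, 4, 5, 7, 8, 10, 14, 20, 28, 35, 40, 56, 70, 140, 280.
Compute 96^d (mod 319) for the divisors d until we hit 1:
96^1 ≡ 96 (mod 319)
96^2 ≡ 284 (mod 319)
96^4 ≡ 268 (mod 319)
96^5 ≡ 208 (mod 319)
96^7 ≡ 57 (mod 319)
96^8 ≡ 49 (mod 319)
96^10 ≡ 199 (mod 319)
96^14 ≡ 59 (mod 319)
96^20 ≡ 45 (mod 319)
96^28 ≡ 291 (mod 319)
96^35 ≡ 318 (mod 319)
96^40 ≡ 111 (mod 319)
96^56 ≡ 146 (mod 319)
96^70 ≡ 1 (mod 319) ✓
So ord_319(96) = 70, hence |⟨96⟩| = 70.
Index = |(Z/319Z)^×| / |⟨96⟩| = 280 / 70 = 4.

4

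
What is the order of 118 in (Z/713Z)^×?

Since 118 ∈ (Z/713Z)^×, its order divides φ(713) = φ(23·31) = (23−1)·(31−1) = 22·30 = 660 = 2^2 · 3 · 5 · 11.
Divisors of 660: 1, 2, 3, 4, 5, 6, 10, 11, 12, 15, 20, 22, 30, 33, 44, 55, 60, 66, 110, 132, 165, 220, 330, 660.
Evaluate successive powers at the divisors of 660:
118^1 ≡ 118 (mod 713)
118^2 ≡ 377 (mod 713)
118^3 ≡ 280 (mod 713)
118^4 ≡ 242 (mod 713)
118^5 ≡ 36 (mod 713)
118^6 ≡ 683 (mod 713)
118^10 ≡ 583 (mod 713)
118^11 ≡ 346 (mod 713)
118^12 ≡ 187 (mod 713)
118^15 ≡ 311 (mod 713)
118^20 ≡ 501 (mod 713)
118^22 ≡ 645 (mod 713)
118^30 ≡ 466 (mod 713)
118^33 ≡ 1 (mod 713) ✓
Therefore the multiplicative order of 118 modulo 713 is 33.

33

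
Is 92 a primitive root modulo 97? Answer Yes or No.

Yes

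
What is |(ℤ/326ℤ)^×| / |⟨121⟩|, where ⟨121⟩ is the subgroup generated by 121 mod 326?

2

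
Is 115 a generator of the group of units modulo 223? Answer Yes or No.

φ(223) = 223 − 1 = 222 = 2 · 3 · 37.
115 is a primitive root mod 223 iff 115^(φ(223)/q) ≢ 1 for every prime q | φ(223), i.e. q ∈ {2, 3, 37}.
115^111 ≡ 1 (mod 223)  [q = 2: ≡ 1 ✗]
115^74 ≡ 1 (mod 223)  [q = 3: ≡ 1 ✗]
115^6 ≡ 2 (mod 223)  [q = 37: ≢ 1 ✓]
The check at q = 2 fails, so 115 generates a proper subgroup.

No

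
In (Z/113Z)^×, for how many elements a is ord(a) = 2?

1

φ(113) = 113 − 1 = 112 = 2^4 · 7.
Since (Z/113Z)^× is cyclic of order 112, the number of elements of order d is φ(d) when d | 112 and 0 otherwise.
2 | 112, and φ(2) = 2 − 1 = 1.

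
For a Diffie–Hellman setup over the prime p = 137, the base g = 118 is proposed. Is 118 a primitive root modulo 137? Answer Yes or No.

φ(137) = 137 − 1 = 136 = 2^3 · 17.
118 is a primitive root mod 137 iff 118^(φ(137)/q) ≢ 1 for every prime q | φ(137), i.e. q ∈ {2, 17}.
118^68 ≡ 1 (mod 137)  [q = 2: ≡ 1 ✗]
118^8 ≡ 60 (mod 137)  [q = 17: ≢ 1 ✓]
Since 118^68 ≡ 1, the order of 118 divides 68 < 136, so 118 is not a primitive root.

No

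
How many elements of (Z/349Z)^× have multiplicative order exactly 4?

2

φ(349) = 349 − 1 = 348 = 2^2 · 3 · 29.
Since (Z/349Z)^× is cyclic of order 348, the number of elements of order d is φ(d) when d | 348 and 0 otherwise.
4 = 2^2 divides 348, and φ(4) = 2.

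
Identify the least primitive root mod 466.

3

φ(466) = φ(2)·φ(233) = 1·232 = 232 = 2^3 · 29.
g is a primitive root iff g^(232/q) ≢ 1 (mod 466) for each prime q ∈ {2, 29}.
g = 2: gcd(2, 466) = 2 > 1, not a unit — skip.
g = 3: 3^116 ≡ 465; 3^8 ≡ 37 — none is 1, so 3 is a primitive root.
Hence the least primitive root of 466 is 3.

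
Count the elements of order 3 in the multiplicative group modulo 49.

φ(49) = φ(7^2) = 7·(7−1) = 42 = 2 · 3 · 7.
(Z/49Z)^× is cyclic (|G| = 42); a cyclic group of order m has exactly φ(d) elements of each order d | m, and none otherwise.
3 | 42, and φ(3) = 3 − 1 = 2.

2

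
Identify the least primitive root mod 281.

3

φ(281) = 281 − 1 = 280 = 2^3 · 5 · 7.
g is a primitive root iff g^(280/q) ≢ 1 (mod 281) for each prime q ∈ {2, 5, 7}.
g = 2: 2^140 ≡ 1 — hits 1, so not a primitive root.
g = 3: 3^140 ≡ 280; 3^56 ≡ 86; 3^40 ≡ 249 — none is 1, so 3 is a primitive root.
Hence the least primitive root of 281 is 3.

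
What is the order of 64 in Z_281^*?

35

Since 64 ∈ (Z/281Z)^×, its order divides φ(281) = 281 − 1 = 280 = 2^3 · 5 · 7.
Divisors of 280: 1, 2, 4, 5, 7, 8, 10, 14, 20, 28, 35, 40, 56, 70, 140, 280.
Test each divisor d:
64^1 ≡ 64
64^2 ≡ 162
64^4 ≡ 111
64^5 ≡ 79
64^7 ≡ 153
64^8 ≡ 238
64^10 ≡ 59
64^14 ≡ 86
64^20 ≡ 109
64^28 ≡ 90
64^35 ≡ 1
Hence ord(64) = 35.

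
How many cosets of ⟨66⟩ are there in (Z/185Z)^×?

12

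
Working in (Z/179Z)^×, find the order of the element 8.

178

By Lagrange's theorem, ord_179(8) divides φ(179) = 179 − 1 = 178 = 2 · 89.
Divisors of 178: 1, 2, 89, 178.
Compute 8^d (mod 179) for the divisors d until we hit 1:
8^1 ≡ 8 (mod 179)
8^2 ≡ 64 (mod 179)
8^89 ≡ 178 (mod 179)
8^178 ≡ 1 (mod 179) ✓
Therefore the multiplicative order of 8 modulo 179 is 178.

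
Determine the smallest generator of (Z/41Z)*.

6

φ(41) = 41 − 1 = 40 = 2^3 · 5.
g is a primitive root iff g^(40/q) ≢ 1 (mod 41) for each prime q ∈ {2, 5}.
g = 2: 2^20 ≡ 1 — hits 1, so not a primitive root.
g = 3: 3^20 ≡ 40; 3^8 ≡ 1 — hits 1, so not a primitive root.
g = 4: 4^20 ≡ 1 — hits 1, so not a primitive root.
g = 5: 5^20 ≡ 1 — hits 1, so not a primitive root.
g = 6: 6^20 ≡ 40; 6^8 ≡ 10 — none is 1, so 6 is a primitive root.
The smallest primitive root modulo 41 is 6.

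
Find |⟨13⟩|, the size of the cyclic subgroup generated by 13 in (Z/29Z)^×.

By Lagrange's theorem, ord_29(13) divides φ(29) = 29 − 1 = 28 = 2^2 · 7.
Divisors of 28: 1, 2, 4, 7, 14, 28.
Evaluate successive powers at the divisors of 28:
13^1 ≡ 13
13^2 ≡ 24
13^4 ≡ 25
13^7 ≡ 28
13^14 ≡ 1
So ord_29(13) = 14.

14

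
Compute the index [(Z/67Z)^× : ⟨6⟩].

ord(6) | φ(67) = 67 − 1 = 66 = 2 · 3 · 11.
Divisors of 66: 1, 2, 3, 6, 11, 22, 33, 66.
Evaluate successive powers at the divisors of 66:
6^1 ≡ 6
6^2 ≡ 36
6^3 ≡ 15
6^6 ≡ 24
6^11 ≡ 29
6^22 ≡ 37
6^33 ≡ 1
So ord_67(6) = 33, hence |⟨6⟩| = 33.
[(Z/67Z)^× : ⟨6⟩] = 66/33 = 2.

2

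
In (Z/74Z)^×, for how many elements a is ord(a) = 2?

1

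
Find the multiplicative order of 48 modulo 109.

27

The order of 48 must divide φ(109) = 109 − 1 = 108 = 2^2 · 3^3.
Divisors of 108: 1, 2, 3, 4, 6, 9, 12, 18, 27, 36, 54, 108.
Evaluate successive powers at the divisors of 108:
48^1 ≡ 48 (mod 109)
48^2 ≡ 15 (mod 109)
48^3 ≡ 66 (mod 109)
48^4 ≡ 7 (mod 109)
48^6 ≡ 105 (mod 109)
48^9 ≡ 63 (mod 109)
48^12 ≡ 16 (mod 109)
48^18 ≡ 45 (mod 109)
48^27 ≡ 1 (mod 109) ✓
The smallest such exponent is 27, so the order of 48 is 27.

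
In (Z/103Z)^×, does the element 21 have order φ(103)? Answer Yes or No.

Yes

φ(103) = 103 − 1 = 102 = 2 · 3 · 17.
21 is a primitive root mod 103 iff 21^(φ(103)/q) ≢ 1 for every prime q | φ(103), i.e. q ∈ {2, 3, 17}.
21^51 ≡ 102 (mod 103)  [q = 2: ≢ 1 ✓]
21^34 ≡ 56 (mod 103)  [q = 3: ≢ 1 ✓]
21^6 ≡ 81 (mod 103)  [q = 17: ≢ 1 ✓]
Every test exponent gives a nontrivial residue, hence 21 generates the full group.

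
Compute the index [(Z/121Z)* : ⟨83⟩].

By Lagrange's theorem, ord_121(83) divides φ(121) = φ(11^2) = 11·(11−1) = 110 = 2 · 5 · 11.
Divisors of 110: 1, 2, 5, 10, 11, 22, 55, 110.
Test each divisor d:
83^1 ≡ 83
83^2 ≡ 113
83^5 ≡ 109
83^10 ≡ 23
83^11 ≡ 94
83^22 ≡ 3
83^55 ≡ 120
83^110 ≡ 1
Thus |⟨83⟩| = ord(83) = 110.
[(Z/121Z)^× : ⟨83⟩] = 110/110 = 1.

1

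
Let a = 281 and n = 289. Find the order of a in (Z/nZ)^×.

The order of 281 must divide φ(289) = φ(17^2) = 17·(17−1) = 272 = 2^4 · 17.
Divisors of 272: 1, 2, 4, 8, 16, 17, 34, 68, 136, 272.
Evaluate successive powers at the divisors of 272:
281^1 ≡ 281 (mod 289)
281^2 ≡ 64 (mod 289)
281^4 ≡ 50 (mod 289)
281^8 ≡ 188 (mod 289)
281^16 ≡ 86 (mod 289)
281^17 ≡ 179 (mod 289)
281^34 ≡ 251 (mod 289)
281^68 ≡ 288 (mod 289)
281^136 ≡ 1 (mod 289) ✓
Hence ord(281) = 136.

136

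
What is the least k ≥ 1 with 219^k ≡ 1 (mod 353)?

By Lagrange's theorem, ord_353(219) divides φ(353) = 353 − 1 = 352 = 2^5 · 11.
Divisors of 352: 1, 2, 4, 8, 11, 16, 22, 32, 44, 88, 176, 352.
Evaluate successive powers at the divisors of 352:
219^1 ≡ 219
219^2 ≡ 306
219^4 ≡ 91
219^8 ≡ 162
219^11 ≡ 106
219^16 ≡ 122
219^22 ≡ 293
219^32 ≡ 58
219^44 ≡ 70
219^88 ≡ 311
219^176 ≡ 352
219^352 ≡ 1
So ord_353(219) = 352.

352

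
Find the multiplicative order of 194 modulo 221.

16

The order of 194 must divide φ(221) = φ(13·17) = (13−1)·(17−1) = 12·16 = 192 = 2^6 · 3.
Divisors of 192: 1, 2, 3, 4, 6, 8, 12, 16, 24, 32, 48, 64, 96, 192.
Compute 194^d (mod 221) for the divisors d until we hit 1:
194^1 ≡ 194 (mod 221)
194^2 ≡ 66 (mod 221)
194^3 ≡ 207 (mod 221)
194^4 ≡ 157 (mod 221)
194^6 ≡ 196 (mod 221)
194^8 ≡ 118 (mod 221)
194^12 ≡ 183 (mod 221)
194^16 ≡ 1 (mod 221) ✓
The smallest such exponent is 16, so the order of 194 is 16.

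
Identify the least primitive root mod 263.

5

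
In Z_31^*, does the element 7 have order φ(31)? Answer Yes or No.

No

φ(31) = 31 − 1 = 30 = 2 · 3 · 5.
It suffices to check that the order of 7 is not a proper divisor of 30: compute 7^(30/q) for q ∈ {2, 3, 5}.
7^15 ≡ 1 (mod 31)  [q = 2: ≡ 1 ✗]
7^10 ≡ 25 (mod 31)  [q = 3: ≢ 1 ✓]
7^6 ≡ 4 (mod 31)  [q = 5: ≢ 1 ✓]
The check at q = 2 fails, so 7 generates a proper subgroup.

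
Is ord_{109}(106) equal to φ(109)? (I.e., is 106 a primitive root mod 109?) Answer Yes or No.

No

φ(109) = 109 − 1 = 108 = 2^2 · 3^3.
106 is a primitive root mod 109 iff 106^(φ(109)/q) ≢ 1 for every prime q | φ(109), i.e. q ∈ {2, 3}.
106^54 ≡ 1 (mod 109)  [q = 2: ≡ 1 ✗]
106^36 ≡ 63 (mod 109)  [q = 3: ≢ 1 ✓]
106^54 ≡ 1 shows ord(106) | 54, strictly less than φ(109); not a primitive root.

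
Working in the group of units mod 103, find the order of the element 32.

51

Since 32 ∈ (Z/103Z)^×, its order divides φ(103) = 103 − 1 = 102 = 2 · 3 · 17.
Divisors of 102: 1, 2, 3, 6, 17, 34, 51, 102.
Test each divisor d:
32^1 ≡ 32
32^2 ≡ 97
32^3 ≡ 14
32^6 ≡ 93
32^17 ≡ 46
32^34 ≡ 56
32^51 ≡ 1
So ord_103(32) = 51.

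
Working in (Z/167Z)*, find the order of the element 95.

166

Since 95 ∈ (Z/167Z)^×, its order divides φ(167) = 167 − 1 = 166 = 2 · 83.
Divisors of 166: 1, 2, 83, 166.
Evaluate successive powers at the divisors of 166:
95^1 ≡ 95 (mod 167)
95^2 ≡ 7 (mod 167)
95^83 ≡ 166 (mod 167)
95^166 ≡ 1 (mod 167) ✓
Hence ord(95) = 166.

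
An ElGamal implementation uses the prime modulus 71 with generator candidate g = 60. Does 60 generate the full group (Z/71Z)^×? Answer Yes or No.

φ(71) = 71 − 1 = 70 = 2 · 5 · 7.
It suffices to check that the order of 60 is not a proper divisor of 70: compute 60^(70/q) for q ∈ {2, 5, 7}.
60^35 ≡ 1 (mod 71)  [q = 2: ≡ 1 ✗]
60^14 ≡ 54 (mod 71)  [q = 5: ≢ 1 ✓]
60^10 ≡ 32 (mod 71)  [q = 7: ≢ 1 ✓]
60^35 ≡ 1 shows ord(60) | 35, strictly less than φ(71); not a primitive root.

No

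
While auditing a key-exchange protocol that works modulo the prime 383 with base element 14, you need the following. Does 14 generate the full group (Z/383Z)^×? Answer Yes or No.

No

φ(383) = 383 − 1 = 382 = 2 · 191.
An element g generates (Z/383Z)^× iff g^(382/q) ≢ 1 (mod 383) for each prime q ∈ {2, 191}.
14^191 ≡ 1 (mod 383)  [q = 2: ≡ 1 ✗]
14^2 ≡ 196 (mod 383)  [q = 191: ≢ 1 ✓]
14^191 ≡ 1 shows ord(14) | 191, strictly less than φ(383); not a primitive root.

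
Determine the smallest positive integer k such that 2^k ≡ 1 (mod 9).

Since 2 ∈ (Z/9Z)^×, its order divides φ(9) = φ(3^2) = 3·(3−1) = 6 = 2 · 3.
Divisors of 6: 1, 2, 3, 6.
Test each divisor d:
2^1 ≡ 2
2^2 ≡ 4
2^3 ≡ 8
2^6 ≡ 1
Hence ord(2) = 6.

6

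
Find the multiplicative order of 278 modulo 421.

420

ord(278) | φ(421) = 421 − 1 = 420 = 2^2 · 3 · 5 · 7.
Divisors of 420: 1, 2, 3, 4, 5, 6, 7, 10, 12, 14, 15, 20, 21, 28, 30, 35, 42, 60, 70, 84, 105, 140, 210, 420.
Test each divisor d:
278^1 ≡ 278 (mod 421)
278^2 ≡ 241 (mod 421)
278^3 ≡ 59 (mod 421)
278^4 ≡ 404 (mod 421)
278^5 ≡ 326 (mod 421)
278^6 ≡ 113 (mod 421)
278^7 ≡ 260 (mod 421)
278^10 ≡ 184 (mod 421)
278^12 ≡ 139 (mod 421)
278^14 ≡ 240 (mod 421)
278^15 ≡ 202 (mod 421)
278^20 ≡ 176 (mod 421)
278^21 ≡ 92 (mod 421)
278^28 ≡ 344 (mod 421)
278^30 ≡ 388 (mod 421)
278^35 ≡ 188 (mod 421)
278^42 ≡ 44 (mod 421)
278^60 ≡ 247 (mod 421)
278^70 ≡ 401 (mod 421)
278^84 ≡ 252 (mod 421)
278^105 ≡ 29 (mod 421)
278^140 ≡ 400 (mod 421)
278^210 ≡ 420 (mod 421)
278^420 ≡ 1 (mod 421) ✓
So ord_421(278) = 420.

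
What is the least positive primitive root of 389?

2

φ(389) = 389 − 1 = 388 = 2^2 · 97.
Test candidates g = 2, 3, … against the prime factors q ∈ {2, 97} of φ(389): g is a generator iff g^(388/q) ≢ 1 for every such q.
g = 2: 2^194 ≡ 388; 2^4 ≡ 16 — none is 1, so 2 is a primitive root.
So 2 is the smallest generator of (Z/389Z)^×.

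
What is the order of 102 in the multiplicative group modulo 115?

44

Since 102 ∈ (Z/115Z)^×, its order divides φ(115) = φ(5·23) = (5−1)·(23−1) = 4·22 = 88 = 2^3 · 11.
Divisors of 88: 1, 2, 4, 8, 11, 22, 44, 88.
Evaluate successive powers at the divisors of 88:
102^1 ≡ 102 (mod 115)
102^2 ≡ 54 (mod 115)
102^4 ≡ 41 (mod 115)
102^8 ≡ 71 (mod 115)
102^11 ≡ 68 (mod 115)
102^22 ≡ 24 (mod 115)
102^44 ≡ 1 (mod 115) ✓
Hence ord(102) = 44.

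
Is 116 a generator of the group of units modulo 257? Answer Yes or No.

φ(257) = 257 − 1 = 256 = 2^8.
116 is a primitive root mod 257 iff 116^(φ(257)/q) ≢ 1 for every prime q | φ(257), i.e. q ∈ {2}.
116^128 ≡ 1 (mod 257)  [q = 2: ≡ 1 ✗]
Since 116^128 ≡ 1, the order of 116 divides 128 < 256, so 116 is not a primitive root.

No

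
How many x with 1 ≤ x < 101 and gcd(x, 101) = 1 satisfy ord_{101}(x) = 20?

8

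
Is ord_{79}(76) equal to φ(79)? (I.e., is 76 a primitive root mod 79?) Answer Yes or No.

No

φ(79) = 79 − 1 = 78 = 2 · 3 · 13.
Test 76^(78/q) mod 79 for each prime factor q of 78:
76^39 ≡ 1 (mod 79)  [q = 2: ≡ 1 ✗]
76^26 ≡ 23 (mod 79)  [q = 3: ≢ 1 ✓]
76^6 ≡ 18 (mod 79)  [q = 13: ≢ 1 ✓]
76^39 ≡ 1 shows ord(76) | 39, strictly less than φ(79); not a primitive root.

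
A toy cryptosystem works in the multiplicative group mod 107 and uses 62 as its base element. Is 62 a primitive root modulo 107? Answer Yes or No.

No

φ(107) = 107 − 1 = 106 = 2 · 53.
Test 62^(106/q) mod 107 for each prime factor q of 106:
62^53 ≡ 1 (mod 107)  [q = 2: ≡ 1 ✗]
62^2 ≡ 99 (mod 107)  [q = 53: ≢ 1 ✓]
Since 62^53 ≡ 1, the order of 62 divides 53 < 106, so 62 is not a primitive root.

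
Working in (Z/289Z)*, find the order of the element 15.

ord(15) | φ(289) = φ(17^2) = 17·(17−1) = 272 = 2^4 · 17.
Divisors of 272: 1, 2, 4, 8, 16, 17, 34, 68, 136, 272.
Compute 15^d (mod 289) for the divisors d until we hit 1:
15^1 ≡ 15 (mod 289)
15^2 ≡ 225 (mod 289)
15^4 ≡ 50 (mod 289)
15^8 ≡ 188 (mod 289)
15^16 ≡ 86 (mod 289)
15^17 ≡ 134 (mod 289)
15^34 ≡ 38 (mod 289)
15^68 ≡ 288 (mod 289)
15^136 ≡ 1 (mod 289) ✓
The smallest such exponent is 136, so the order of 15 is 136.

136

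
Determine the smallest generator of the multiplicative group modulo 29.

2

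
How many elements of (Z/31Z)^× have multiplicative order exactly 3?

2

φ(31) = 31 − 1 = 30 = 2 · 3 · 5.
(Z/31Z)^× is cyclic (|G| = 30); a cyclic group of order m has exactly φ(d) elements of each order d | m, and none otherwise.
3 | 30, and φ(3) = 3 − 1 = 2.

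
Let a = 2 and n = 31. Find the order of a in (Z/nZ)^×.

5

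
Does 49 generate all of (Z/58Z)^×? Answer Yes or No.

No

φ(58) = φ(2)·φ(29) = 1·28 = 28 = 2^2 · 7.
Test 49^(28/q) mod 58 for each prime factor q of 28:
49^14 ≡ 1 (mod 58)  [q = 2: ≡ 1 ✗]
49^4 ≡ 7 (mod 58)  [q = 7: ≢ 1 ✓]
The check at q = 2 fails, so 49 generates a proper subgroup.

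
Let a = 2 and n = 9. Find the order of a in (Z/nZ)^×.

Since 2 ∈ (Z/9Z)^×, its order divides φ(9) = φ(3^2) = 3·(3−1) = 6 = 2 · 3.
Divisors of 6: 1, 2, 3, 6.
Evaluate successive powers at the divisors of 6:
2^1 ≡ 2
2^2 ≡ 4
2^3 ≡ 8
2^6 ≡ 1
Therefore the multiplicative order of 2 modulo 9 is 6.

6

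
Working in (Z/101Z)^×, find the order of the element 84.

5

Since 84 ∈ (Z/101Z)^×, its order divides φ(101) = 101 − 1 = 100 = 2^2 · 5^2.
Divisors of 100: 1, 2, 4, 5, 10, 20, 25, 50, 100.
Check 84^d mod 101 for each divisor in increasing order:
84^1 ≡ 84 (mod 101)
84^2 ≡ 87 (mod 101)
84^4 ≡ 95 (mod 101)
84^5 ≡ 1 (mod 101) ✓
Therefore the multiplicative order of 84 modulo 101 is 5.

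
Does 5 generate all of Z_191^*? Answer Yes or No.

φ(191) = 191 − 1 = 190 = 2 · 5 · 19.
Test 5^(190/q) mod 191 for each prime factor q of 190:
5^95 ≡ 1 (mod 191)  [q = 2: ≡ 1 ✗]
5^38 ≡ 1 (mod 191)  [q = 5: ≡ 1 ✗]
5^10 ≡ 177 (mod 191)  [q = 19: ≢ 1 ✓]
5^95 ≡ 1 shows ord(5) | 95, strictly less than φ(191); not a primitive root.

No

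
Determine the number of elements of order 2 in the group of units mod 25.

1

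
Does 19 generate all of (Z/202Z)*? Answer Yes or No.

No

φ(202) = φ(2)·φ(101) = 1·100 = 100 = 2^2 · 5^2.
An element g generates (Z/202Z)^× iff g^(100/q) ≢ 1 (mod 202) for each prime q ∈ {2, 5}.
19^50 ≡ 1 (mod 202)  [q = 2: ≡ 1 ✗]
19^20 ≡ 95 (mod 202)  [q = 5: ≢ 1 ✓]
19^50 ≡ 1 shows ord(19) | 50, strictly less than φ(202); not a primitive root.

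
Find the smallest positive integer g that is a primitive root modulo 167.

φ(167) = 167 − 1 = 166 = 2 · 83.
Test candidates g = 2, 3, … against the prime factors q ∈ {2, 83} of φ(167): g is a generator iff g^(166/q) ≢ 1 for every such q.
g = 2: 2^83 ≡ 1 — hits 1, so not a primitive root.
g = 3: 3^83 ≡ 1 — hits 1, so not a primitive root.
g = 4: 4^83 ≡ 1 — hits 1, so not a primitive root.
g = 5: 5^83 ≡ 166; 5^2 ≡ 25 — none is 1, so 5 is a primitive root.
The smallest primitive root modulo 167 is 5.

5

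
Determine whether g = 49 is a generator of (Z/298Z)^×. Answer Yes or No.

No

φ(298) = φ(2)·φ(149) = 1·148 = 148 = 2^2 · 37.
It suffices to check that the order of 49 is not a proper divisor of 148: compute 49^(148/q) for q ∈ {2, 37}.
49^74 ≡ 1 (mod 298)  [q = 2: ≡ 1 ✗]
49^4 ≡ 289 (mod 298)  [q = 37: ≢ 1 ✓]
49^74 ≡ 1 shows ord(49) | 74, strictly less than φ(298); not a primitive root.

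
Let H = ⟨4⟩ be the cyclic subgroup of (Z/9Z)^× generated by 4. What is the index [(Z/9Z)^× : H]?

ord(4) | φ(9) = φ(3^2) = 3·(3−1) = 6 = 2 · 3.
Divisors of 6: 1, 2, 3, 6.
Compute 4^d (mod 9) for the divisors d until we hit 1:
4^1 ≡ 4
4^2 ≡ 7
4^3 ≡ 1
The order of 4 is 3, so the subgroup it generates has 3 elements.
[(Z/9Z)^× : ⟨4⟩] = 6/3 = 2.

2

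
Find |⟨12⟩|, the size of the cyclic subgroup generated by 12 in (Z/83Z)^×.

Since 12 ∈ (Z/83Z)^×, its order divides φ(83) = 83 − 1 = 82 = 2 · 41.
Divisors of 82: 1, 2, 41, 82.
Evaluate successive powers at the divisors of 82:
12^1 ≡ 12
12^2 ≡ 61
12^41 ≡ 1
The smallest such exponent is 41, so the order of 12 is 41.

41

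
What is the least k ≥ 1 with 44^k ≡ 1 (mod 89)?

ord(44) | φ(89) = 89 − 1 = 88 = 2^3 · 11.
Divisors of 88: 1, 2, 4, 8, 11, 22, 44, 88.
Test each divisor d:
44^1 ≡ 44 (mod 89)
44^2 ≡ 67 (mod 89)
44^4 ≡ 39 (mod 89)
44^8 ≡ 8 (mod 89)
44^11 ≡ 88 (mod 89)
44^22 ≡ 1 (mod 89) ✓
So ord_89(44) = 22.

22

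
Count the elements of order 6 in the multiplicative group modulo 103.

2

φ(103) = 103 − 1 = 102 = 2 · 3 · 17.
In a cyclic group of order 102, there are φ(d) elements of order d for each divisor d of 102, and zero for non-divisors.
6 = 2 · 3 divides 102, and φ(6) = 2.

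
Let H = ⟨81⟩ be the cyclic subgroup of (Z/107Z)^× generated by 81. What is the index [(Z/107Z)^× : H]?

Since 81 ∈ (Z/107Z)^×, its order divides φ(107) = 107 − 1 = 106 = 2 · 53.
Divisors of 106: 1, 2, 53, 106.
Evaluate successive powers at the divisors of 106:
81^1 ≡ 81
81^2 ≡ 34
81^53 ≡ 1
The order of 81 is 53, so the subgroup it generates has 53 elements.
[(Z/107Z)^× : ⟨81⟩] = 106/53 = 2.

2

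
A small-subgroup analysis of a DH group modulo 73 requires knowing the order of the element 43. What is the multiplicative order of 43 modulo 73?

By Lagrange's theorem, ord_73(43) divides φ(73) = 73 − 1 = 72 = 2^3 · 3^2.
Divisors of 72: 1, 2, 3, 4, 6, 8, 9, 12, 18, 24, 36, 72.
Compute 43^d (mod 73) for the divisors d until we hit 1:
43^1 ≡ 43 (mod 73)
43^2 ≡ 24 (mod 73)
43^3 ≡ 10 (mod 73)
43^4 ≡ 65 (mod 73)
43^6 ≡ 27 (mod 73)
43^8 ≡ 64 (mod 73)
43^9 ≡ 51 (mod 73)
43^12 ≡ 72 (mod 73)
43^18 ≡ 46 (mod 73)
43^24 ≡ 1 (mod 73) ✓
So ord_73(43) = 24.

24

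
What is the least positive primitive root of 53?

2

φ(53) = 53 − 1 = 52 = 2^2 · 13.
g is a primitive root iff g^(52/q) ≢ 1 (mod 53) for each prime q ∈ {2, 13}.
g = 2: 2^26 ≡ 52; 2^4 ≡ 16 — none is 1, so 2 is a primitive root.
Hence the least primitive root of 53 is 2.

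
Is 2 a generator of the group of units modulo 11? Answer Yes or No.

Yes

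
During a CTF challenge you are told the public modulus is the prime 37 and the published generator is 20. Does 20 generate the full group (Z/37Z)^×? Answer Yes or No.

Yes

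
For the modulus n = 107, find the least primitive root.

2

φ(107) = 107 − 1 = 106 = 2 · 53.
g is a primitive root iff g^(106/q) ≢ 1 (mod 107) for each prime q ∈ {2, 53}.
g = 2: 2^53 ≡ 106; 2^2 ≡ 4 — none is 1, so 2 is a primitive root.
So 2 is the smallest generator of (Z/107Z)^×.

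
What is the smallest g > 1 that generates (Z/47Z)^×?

5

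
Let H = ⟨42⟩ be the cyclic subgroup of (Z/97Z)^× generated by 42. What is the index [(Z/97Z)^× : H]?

By Lagrange's theorem, ord_97(42) divides φ(97) = 97 − 1 = 96 = 2^5 · 3.
Divisors of 96: 1, 2, 3, 4, 6, 8, 12, 16, 24, 32, 48, 96.
Test each divisor d:
42^1 ≡ 42 (mod 97)
42^2 ≡ 18 (mod 97)
42^3 ≡ 77 (mod 97)
42^4 ≡ 33 (mod 97)
42^6 ≡ 12 (mod 97)
42^8 ≡ 22 (mod 97)
42^12 ≡ 47 (mod 97)
42^16 ≡ 96 (mod 97)
42^24 ≡ 75 (mod 97)
42^32 ≡ 1 (mod 97) ✓
So ord_97(42) = 32, hence |⟨42⟩| = 32.
The index is φ(97) / ord(42) = 96 / 32 = 3.

3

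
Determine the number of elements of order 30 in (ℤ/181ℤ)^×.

8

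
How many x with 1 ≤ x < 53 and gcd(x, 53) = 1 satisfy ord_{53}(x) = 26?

φ(53) = 53 − 1 = 52 = 2^2 · 13.
(Z/53Z)^× is cyclic (|G| = 52); a cyclic group of order m has exactly φ(d) elements of each order d | m, and none otherwise.
26 = 2 · 13 divides 52, and φ(26) = 12.

12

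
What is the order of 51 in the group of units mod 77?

30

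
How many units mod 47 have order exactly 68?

0

φ(47) = 47 − 1 = 46 = 2 · 23.
Since (Z/47Z)^× is cyclic of order 46, the number of elements of order d is φ(d) when d | 46 and 0 otherwise.
Since 68 ∤ 46, the count is 0.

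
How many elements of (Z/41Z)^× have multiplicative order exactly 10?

φ(41) = 41 − 1 = 40 = 2^3 · 5.
Since (Z/41Z)^× is cyclic of order 40, the number of elements of order d is φ(d) when d | 40 and 0 otherwise.
10 = 2 · 5 divides 40, and φ(10) = 4.

4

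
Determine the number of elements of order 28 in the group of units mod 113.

12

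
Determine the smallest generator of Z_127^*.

3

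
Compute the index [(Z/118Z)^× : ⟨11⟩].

The order of 11 must divide φ(118) = φ(2)·φ(59) = 1·58 = 58 = 2 · 29.
Divisors of 58: 1, 2, 29, 58.
Check 11^d mod 118 for each divisor in increasing order:
11^1 ≡ 11 (mod 118)
11^2 ≡ 3 (mod 118)
11^29 ≡ 117 (mod 118)
11^58 ≡ 1 (mod 118) ✓
The order of 11 is 58, so the subgroup it generates has 58 elements.
[(Z/118Z)^× : ⟨11⟩] = 58/58 = 1.

1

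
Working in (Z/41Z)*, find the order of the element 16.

5

ord(16) | φ(41) = 41 − 1 = 40 = 2^3 · 5.
Divisors of 40: 1, 2, 4, 5, 8, 10, 20, 40.
Check 16^d mod 41 for each divisor in increasing order:
16^1 ≡ 16 (mod 41)
16^2 ≡ 10 (mod 41)
16^4 ≡ 18 (mod 41)
16^5 ≡ 1 (mod 41) ✓
So ord_41(16) = 5.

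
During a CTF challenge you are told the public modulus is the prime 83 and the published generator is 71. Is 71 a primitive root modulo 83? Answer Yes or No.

φ(83) = 83 − 1 = 82 = 2 · 41.
It suffices to check that the order of 71 is not a proper divisor of 82: compute 71^(82/q) for q ∈ {2, 41}.
71^41 ≡ 82 (mod 83)  [q = 2: ≢ 1 ✓]
71^2 ≡ 61 (mod 83)  [q = 41: ≢ 1 ✓]
Every test exponent gives a nontrivial residue, hence 71 generates the full group.

Yes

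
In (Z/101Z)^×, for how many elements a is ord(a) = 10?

φ(101) = 101 − 1 = 100 = 2^2 · 5^2.
In a cyclic group of order 100, there are φ(d) elements of order d for each divisor d of 100, and zero for non-divisors.
10 = 2 · 5 divides 100, and φ(10) = 4.

4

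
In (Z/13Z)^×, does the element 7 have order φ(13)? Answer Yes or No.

Yes

φ(13) = 13 − 1 = 12 = 2^2 · 3.
It suffices to check that the order of 7 is not a proper divisor of 12: compute 7^(12/q) for q ∈ {2, 3}.
7^6 ≡ 12 (mod 13)  [q = 2: ≢ 1 ✓]
7^4 ≡ 9 (mod 13)  [q = 3: ≢ 1 ✓]
Every test exponent gives a nontrivial residue, hence 7 generates the full group.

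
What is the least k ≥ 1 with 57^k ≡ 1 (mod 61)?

15

Since 57 ∈ (Z/61Z)^×, its order divides φ(61) = 61 − 1 = 60 = 2^2 · 3 · 5.
Divisors of 60: 1, 2, 3, 4, 5, 6, 10, 12, 15, 20, 30, 60.
Test each divisor d:
57^1 ≡ 57 (mod 61)
57^2 ≡ 16 (mod 61)
57^3 ≡ 58 (mod 61)
57^4 ≡ 12 (mod 61)
57^5 ≡ 13 (mod 61)
57^6 ≡ 9 (mod 61)
57^10 ≡ 47 (mod 61)
57^12 ≡ 20 (mod 61)
57^15 ≡ 1 (mod 61) ✓
So ord_61(57) = 15.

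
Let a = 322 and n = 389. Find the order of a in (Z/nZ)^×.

Since 322 ∈ (Z/389Z)^×, its order divides φ(389) = 389 − 1 = 388 = 2^2 · 97.
Divisors of 388: 1, 2, 4, 97, 194, 388.
Check 322^d mod 389 for each divisor in increasing order:
322^1 ≡ 322 (mod 389)
322^2 ≡ 210 (mod 389)
322^4 ≡ 143 (mod 389)
322^97 ≡ 388 (mod 389)
322^194 ≡ 1 (mod 389) ✓
So ord_389(322) = 194.

194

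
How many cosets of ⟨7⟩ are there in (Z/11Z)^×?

1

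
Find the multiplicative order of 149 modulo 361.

171

The order of 149 must divide φ(361) = φ(19^2) = 19·(19−1) = 342 = 2 · 3^2 · 19.
Divisors of 342: 1, 2, 3, 6, 9, 18, 19, 38, 57, 114, 171, 342.
Compute 149^d (mod 361) for the divisors d until we hit 1:
149^1 ≡ 149 (mod 361)
149^2 ≡ 180 (mod 361)
149^3 ≡ 106 (mod 361)
149^6 ≡ 45 (mod 361)
149^9 ≡ 77 (mod 361)
149^18 ≡ 153 (mod 361)
149^19 ≡ 54 (mod 361)
149^38 ≡ 28 (mod 361)
149^57 ≡ 68 (mod 361)
149^114 ≡ 292 (mod 361)
149^171 ≡ 1 (mod 361) ✓
So ord_361(149) = 171.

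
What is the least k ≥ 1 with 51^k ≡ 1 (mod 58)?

14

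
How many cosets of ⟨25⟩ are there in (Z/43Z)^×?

ord(25) | φ(43) = 43 − 1 = 42 = 2 · 3 · 7.
Divisors of 42: 1, 2, 3, 6, 7, 14, 21, 42.
Test each divisor d:
25^1 ≡ 25 (mod 43)
25^2 ≡ 23 (mod 43)
25^3 ≡ 16 (mod 43)
25^6 ≡ 41 (mod 43)
25^7 ≡ 36 (mod 43)
25^14 ≡ 6 (mod 43)
25^21 ≡ 1 (mod 43) ✓
So ord_43(25) = 21, hence |⟨25⟩| = 21.
[(Z/43Z)^× : ⟨25⟩] = 42/21 = 2.

2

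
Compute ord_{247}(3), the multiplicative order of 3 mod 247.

18

The order of 3 must divide φ(247) = φ(13·19) = (13−1)·(19−1) = 12·18 = 216 = 2^3 · 3^3.
Divisors of 216: 1, 2, 3, 4, 6, 8, 9, 12, 18, 24, 27, 36, 54, 72, 108, 216.
Test each divisor d:
3^1 ≡ 3 (mod 247)
3^2 ≡ 9 (mod 247)
3^3 ≡ 27 (mod 247)
3^4 ≡ 81 (mod 247)
3^6 ≡ 235 (mod 247)
3^8 ≡ 139 (mod 247)
3^9 ≡ 170 (mod 247)
3^12 ≡ 144 (mod 247)
3^18 ≡ 1 (mod 247) ✓
So ord_247(3) = 18.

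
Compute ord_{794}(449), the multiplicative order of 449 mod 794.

The order of 449 must divide φ(794) = φ(2)·φ(397) = 1·396 = 396 = 2^2 · 3^2 · 11.
Divisors of 396: 1, 2, 3, 4, 6, 9, 11, 12, 18, 22, 33, 36, 44, 66, 99, 132, 198, 396.
Check 449^d mod 794 for each divisor in increasing order:
449^1 ≡ 449 (mod 794)
449^2 ≡ 719 (mod 794)
449^3 ≡ 467 (mod 794)
449^4 ≡ 67 (mod 794)
449^6 ≡ 533 (mod 794)
449^9 ≡ 389 (mod 794)
449^11 ≡ 203 (mod 794)
449^12 ≡ 631 (mod 794)
449^18 ≡ 461 (mod 794)
449^22 ≡ 715 (mod 794)
449^33 ≡ 637 (mod 794)
449^36 ≡ 523 (mod 794)
449^44 ≡ 683 (mod 794)
449^66 ≡ 35 (mod 794)
449^99 ≡ 63 (mod 794)
449^132 ≡ 431 (mod 794)
449^198 ≡ 793 (mod 794)
449^396 ≡ 1 (mod 794) ✓
The smallest such exponent is 396, so the order of 449 is 396.

396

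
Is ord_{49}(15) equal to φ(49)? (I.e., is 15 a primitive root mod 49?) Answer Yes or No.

φ(49) = φ(7^2) = 7·(7−1) = 42 = 2 · 3 · 7.
An element g generates (Z/49Z)^× iff g^(42/q) ≢ 1 (mod 49) for each prime q ∈ {2, 3, 7}.
15^21 ≡ 1 (mod 49)  [q = 2: ≡ 1 ✗]
15^14 ≡ 1 (mod 49)  [q = 3: ≡ 1 ✗]
15^6 ≡ 36 (mod 49)  [q = 7: ≢ 1 ✓]
The check at q = 2 fails, so 15 generates a proper subgroup.

No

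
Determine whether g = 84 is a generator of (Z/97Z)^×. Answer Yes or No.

φ(97) = 97 − 1 = 96 = 2^5 · 3.
Test 84^(96/q) mod 97 for each prime factor q of 96:
84^48 ≡ 96 (mod 97)  [q = 2: ≢ 1 ✓]
84^32 ≡ 35 (mod 97)  [q = 3: ≢ 1 ✓]
Every test exponent gives a nontrivial residue, hence 84 generates the full group.

Yes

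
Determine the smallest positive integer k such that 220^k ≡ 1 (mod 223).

111

By Lagrange's theorem, ord_223(220) divides φ(223) = 223 − 1 = 222 = 2 · 3 · 37.
Divisors of 222: 1, 2, 3, 6, 37, 74, 111, 222.
Evaluate successive powers at the divisors of 222:
220^1 ≡ 220
220^2 ≡ 9
220^3 ≡ 196
220^6 ≡ 60
220^37 ≡ 39
220^74 ≡ 183
220^111 ≡ 1
So ord_223(220) = 111.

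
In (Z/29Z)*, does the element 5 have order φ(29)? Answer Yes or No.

No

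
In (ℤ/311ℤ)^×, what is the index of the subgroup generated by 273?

2

The order of 273 must divide φ(311) = 311 − 1 = 310 = 2 · 5 · 31.
Divisors of 310: 1, 2, 5, 10, 31, 62, 155, 310.
Check 273^d mod 311 for each divisor in increasing order:
273^1 ≡ 273
273^2 ≡ 200
273^5 ≡ 168
273^10 ≡ 234
273^31 ≡ 52
273^62 ≡ 216
273^155 ≡ 1
Thus |⟨273⟩| = ord(273) = 155.
[(Z/311Z)^× : ⟨273⟩] = 310/155 = 2.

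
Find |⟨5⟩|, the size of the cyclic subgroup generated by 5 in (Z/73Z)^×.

72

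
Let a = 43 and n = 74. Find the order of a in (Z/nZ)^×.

4

By Lagrange's theorem, ord_74(43) divides φ(74) = φ(2)·φ(37) = 1·36 = 36 = 2^2 · 3^2.
Divisors of 36: 1, 2, 3, 4, 6, 9, 12, 18, 36.
Test each divisor d:
43^1 ≡ 43 (mod 74)
43^2 ≡ 73 (mod 74)
43^3 ≡ 31 (mod 74)
43^4 ≡ 1 (mod 74) ✓
Therefore the multiplicative order of 43 modulo 74 is 4.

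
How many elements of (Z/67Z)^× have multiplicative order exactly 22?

φ(67) = 67 − 1 = 66 = 2 · 3 · 11.
In a cyclic group of order 66, there are φ(d) elements of order d for each divisor d of 66, and zero for non-divisors.
22 = 2 · 11 divides 66, and φ(22) = 10.

10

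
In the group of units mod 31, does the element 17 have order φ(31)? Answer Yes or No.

Yes

φ(31) = 31 − 1 = 30 = 2 · 3 · 5.
An element g generates (Z/31Z)^× iff g^(30/q) ≢ 1 (mod 31) for each prime q ∈ {2, 3, 5}.
17^15 ≡ 30 (mod 31)  [q = 2: ≢ 1 ✓]
17^10 ≡ 25 (mod 31)  [q = 3: ≢ 1 ✓]
17^6 ≡ 8 (mod 31)  [q = 5: ≢ 1 ✓]
All checks pass, so 17 has order 30 and is a primitive root modulo 31.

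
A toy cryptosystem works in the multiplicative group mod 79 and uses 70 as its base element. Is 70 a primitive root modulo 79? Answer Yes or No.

Yes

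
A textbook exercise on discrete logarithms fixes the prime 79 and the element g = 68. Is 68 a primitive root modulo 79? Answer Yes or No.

φ(79) = 79 − 1 = 78 = 2 · 3 · 13.
An element g generates (Z/79Z)^× iff g^(78/q) ≢ 1 (mod 79) for each prime q ∈ {2, 3, 13}.
68^39 ≡ 78 (mod 79)  [q = 2: ≢ 1 ✓]
68^26 ≡ 55 (mod 79)  [q = 3: ≢ 1 ✓]
68^6 ≡ 65 (mod 79)  [q = 13: ≢ 1 ✓]
Every test exponent gives a nontrivial residue, hence 68 generates the full group.

Yes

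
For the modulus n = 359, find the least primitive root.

φ(359) = 359 − 1 = 358 = 2 · 179.
g is a primitive root iff g^(358/q) ≢ 1 (mod 359) for each prime q ∈ {2, 179}.
g = 2: 2^179 ≡ 1 — hits 1, so not a primitive root.
g = 3: 3^179 ≡ 1 — hits 1, so not a primitive root.
g = 4: 4^179 ≡ 1 — hits 1, so not a primitive root.
g = 5: 5^179 ≡ 1 — hits 1, so not a primitive root.
g = 6: 6^179 ≡ 1 — hits 1, so not a primitive root.
g = 7: 7^179 ≡ 358; 7^2 ≡ 49 — none is 1, so 7 is a primitive root.
Hence the least primitive root of 359 is 7.

7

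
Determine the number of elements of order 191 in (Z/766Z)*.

190

φ(766) = φ(2)·φ(383) = 1·382 = 382 = 2 · 191.
Since (Z/766Z)^× is cyclic of order 382, the number of elements of order d is φ(d) when d | 382 and 0 otherwise.
191 | 382, and φ(191) = 191 − 1 = 190.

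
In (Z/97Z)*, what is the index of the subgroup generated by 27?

6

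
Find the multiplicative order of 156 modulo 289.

Since 156 ∈ (Z/289Z)^×, its order divides φ(289) = φ(17^2) = 17·(17−1) = 272 = 2^4 · 17.
Divisors of 272: 1, 2, 4, 8, 16, 17, 34, 68, 136, 272.
Check 156^d mod 289 for each divisor in increasing order:
156^1 ≡ 156 (mod 289)
156^2 ≡ 60 (mod 289)
156^4 ≡ 132 (mod 289)
156^8 ≡ 84 (mod 289)
156^16 ≡ 120 (mod 289)
156^17 ≡ 224 (mod 289)
156^34 ≡ 179 (mod 289)
156^68 ≡ 251 (mod 289)
156^136 ≡ 288 (mod 289)
156^272 ≡ 1 (mod 289) ✓
So ord_289(156) = 272.

272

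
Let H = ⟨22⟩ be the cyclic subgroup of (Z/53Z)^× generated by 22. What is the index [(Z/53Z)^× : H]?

1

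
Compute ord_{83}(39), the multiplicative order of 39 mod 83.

ord(39) | φ(83) = 83 − 1 = 82 = 2 · 41.
Divisors of 82: 1, 2, 41, 82.
Check 39^d mod 83 for each divisor in increasing order:
39^1 ≡ 39 (mod 83)
39^2 ≡ 27 (mod 83)
39^41 ≡ 82 (mod 83)
39^82 ≡ 1 (mod 83) ✓
So ord_83(39) = 82.

82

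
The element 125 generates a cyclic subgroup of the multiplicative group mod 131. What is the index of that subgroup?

The order of 125 must divide φ(131) = 131 − 1 = 130 = 2 · 5 · 13.
Divisors of 130: 1, 2, 5, 10, 13, 26, 65, 130.
Check 125^d mod 131 for each divisor in increasing order:
125^1 ≡ 125
125^2 ≡ 36
125^5 ≡ 84
125^10 ≡ 113
125^13 ≡ 89
125^26 ≡ 61
125^65 ≡ 1
The order of 125 is 65, so the subgroup it generates has 65 elements.
[(Z/131Z)^× : ⟨125⟩] = 130/65 = 2.

2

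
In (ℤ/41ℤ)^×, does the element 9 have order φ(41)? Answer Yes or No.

φ(41) = 41 − 1 = 40 = 2^3 · 5.
Test 9^(40/q) mod 41 for each prime factor q of 40:
9^20 ≡ 1 (mod 41)  [q = 2: ≡ 1 ✗]
9^8 ≡ 1 (mod 41)  [q = 5: ≡ 1 ✗]
The check at q = 2 fails, so 9 generates a proper subgroup.

No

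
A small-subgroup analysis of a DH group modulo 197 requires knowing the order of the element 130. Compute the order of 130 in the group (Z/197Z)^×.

196

The order of 130 must divide φ(197) = 197 − 1 = 196 = 2^2 · 7^2.
Divisors of 196: 1, 2, 4, 7, 14, 28, 49, 98, 196.
Test each divisor d:
130^1 ≡ 130
130^2 ≡ 155
130^4 ≡ 188
130^7 ≡ 87
130^14 ≡ 83
130^28 ≡ 191
130^49 ≡ 14
130^98 ≡ 196
130^196 ≡ 1
So ord_197(130) = 196.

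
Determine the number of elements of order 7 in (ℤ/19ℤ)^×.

φ(19) = 19 − 1 = 18 = 2 · 3^2.
In a cyclic group of order 18, there are φ(d) elements of order d for each divisor d of 18, and zero for non-divisors.
Since 7 ∤ 18, the count is 0.

0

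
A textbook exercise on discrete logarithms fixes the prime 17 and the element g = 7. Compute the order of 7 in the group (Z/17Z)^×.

16

The order of 7 must divide φ(17) = 17 − 1 = 16 = 2^4.
Divisors of 16: 1, 2, 4, 8, 16.
Test each divisor d:
7^1 ≡ 7 (mod 17)
7^2 ≡ 15 (mod 17)
7^4 ≡ 4 (mod 17)
7^8 ≡ 16 (mod 17)
7^16 ≡ 1 (mod 17) ✓
Hence ord(7) = 16.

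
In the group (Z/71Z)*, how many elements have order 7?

6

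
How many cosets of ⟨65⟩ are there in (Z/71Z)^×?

1

By Lagrange's theorem, ord_71(65) divides φ(71) = 71 − 1 = 70 = 2 · 5 · 7.
Divisors of 70: 1, 2, 5, 7, 10, 14, 35, 70.
Check 65^d mod 71 for each divisor in increasing order:
65^1 ≡ 65 (mod 71)
65^2 ≡ 36 (mod 71)
65^5 ≡ 34 (mod 71)
65^7 ≡ 17 (mod 71)
65^10 ≡ 20 (mod 71)
65^14 ≡ 5 (mod 71)
65^35 ≡ 70 (mod 71)
65^70 ≡ 1 (mod 71) ✓
Thus |⟨65⟩| = ord(65) = 70.
Index = |(Z/71Z)^×| / |⟨65⟩| = 70 / 70 = 1.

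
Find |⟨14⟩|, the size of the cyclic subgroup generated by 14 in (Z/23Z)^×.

Since 14 ∈ (Z/23Z)^×, its order divides φ(23) = 23 − 1 = 22 = 2 · 11.
Divisors of 22: 1, 2, 11, 22.
Evaluate successive powers at the divisors of 22:
14^1 ≡ 14
14^2 ≡ 12
14^11 ≡ 22
14^22 ≡ 1
Therefore the multiplicative order of 14 modulo 23 is 22.

22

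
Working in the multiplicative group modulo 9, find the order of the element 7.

3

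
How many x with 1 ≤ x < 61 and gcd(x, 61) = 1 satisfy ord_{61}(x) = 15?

8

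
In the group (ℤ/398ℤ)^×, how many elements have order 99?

φ(398) = φ(2)·φ(199) = 1·198 = 198 = 2 · 3^2 · 11.
Since (Z/398Z)^× is cyclic of order 198, the number of elements of order d is φ(d) when d | 198 and 0 otherwise.
99 = 3^2 · 11 divides 198, and φ(99) = 60.

60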